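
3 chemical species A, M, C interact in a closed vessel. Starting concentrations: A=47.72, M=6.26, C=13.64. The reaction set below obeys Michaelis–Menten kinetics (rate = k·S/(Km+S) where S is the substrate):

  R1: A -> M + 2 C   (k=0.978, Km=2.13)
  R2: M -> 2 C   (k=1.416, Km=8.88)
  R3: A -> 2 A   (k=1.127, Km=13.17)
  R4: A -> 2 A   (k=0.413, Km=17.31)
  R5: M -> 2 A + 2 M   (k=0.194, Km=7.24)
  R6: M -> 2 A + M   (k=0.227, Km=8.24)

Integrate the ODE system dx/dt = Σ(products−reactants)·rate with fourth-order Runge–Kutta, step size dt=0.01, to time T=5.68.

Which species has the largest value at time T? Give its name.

Dominant species at T: A

RK4 with dt=0.01: 568 steps to T=5.68. Trajectory (selected grid times):
t=0.00: A=47.72 M=6.26 C=13.64
t=0.63: A=48.12 M=6.53 C=15.57
t=1.26: A=48.52 M=6.80 C=17.51
t=1.89: A=48.93 M=7.06 C=19.47
t=2.52: A=49.35 M=7.31 C=21.45
t=3.16: A=49.78 M=7.56 C=23.48
t=3.79: A=50.21 M=7.80 C=25.49
t=4.42: A=50.64 M=8.04 C=27.51
t=5.05: A=51.08 M=8.27 C=29.55
t=5.68: A=51.52 M=8.49 C=31.60
At T=5.68: A=51.52 M=8.49 C=31.60; the largest is A.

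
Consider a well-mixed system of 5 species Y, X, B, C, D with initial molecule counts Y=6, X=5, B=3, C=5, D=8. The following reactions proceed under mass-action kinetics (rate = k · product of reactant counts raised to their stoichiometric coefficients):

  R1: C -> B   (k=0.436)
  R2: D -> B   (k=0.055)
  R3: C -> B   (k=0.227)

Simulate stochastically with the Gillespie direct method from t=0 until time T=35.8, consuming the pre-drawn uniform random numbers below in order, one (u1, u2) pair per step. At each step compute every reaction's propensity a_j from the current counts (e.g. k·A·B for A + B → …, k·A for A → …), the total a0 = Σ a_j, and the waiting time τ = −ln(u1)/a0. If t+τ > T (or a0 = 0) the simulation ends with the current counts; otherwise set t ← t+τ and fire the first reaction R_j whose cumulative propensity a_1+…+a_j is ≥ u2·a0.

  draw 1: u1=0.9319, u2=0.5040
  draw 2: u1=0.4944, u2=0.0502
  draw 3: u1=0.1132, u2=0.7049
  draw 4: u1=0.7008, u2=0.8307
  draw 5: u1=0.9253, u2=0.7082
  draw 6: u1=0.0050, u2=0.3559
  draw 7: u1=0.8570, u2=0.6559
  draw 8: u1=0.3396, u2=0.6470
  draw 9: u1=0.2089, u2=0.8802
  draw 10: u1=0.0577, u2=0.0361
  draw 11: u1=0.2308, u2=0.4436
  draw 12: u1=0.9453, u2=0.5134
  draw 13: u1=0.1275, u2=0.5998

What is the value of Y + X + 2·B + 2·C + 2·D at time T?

Check how each reaction changes W = Y + X + 2·B + 2·C + 2·D (weight of products minus weight of reactants):
R1: C -> B: (2·1) − (2·1) = 2 − 2 = 0
R2: D -> B: (2·1) − (2·1) = 2 − 2 = 0
R3: C -> B: (2·1) − (2·1) = 2 − 2 = 0
Every reaction leaves W unchanged, so W is conserved and no simulation is needed: W(T) = W(0) = 6 + 5 + 2·3 + 2·5 + 2·8 = 43

Value at T = 43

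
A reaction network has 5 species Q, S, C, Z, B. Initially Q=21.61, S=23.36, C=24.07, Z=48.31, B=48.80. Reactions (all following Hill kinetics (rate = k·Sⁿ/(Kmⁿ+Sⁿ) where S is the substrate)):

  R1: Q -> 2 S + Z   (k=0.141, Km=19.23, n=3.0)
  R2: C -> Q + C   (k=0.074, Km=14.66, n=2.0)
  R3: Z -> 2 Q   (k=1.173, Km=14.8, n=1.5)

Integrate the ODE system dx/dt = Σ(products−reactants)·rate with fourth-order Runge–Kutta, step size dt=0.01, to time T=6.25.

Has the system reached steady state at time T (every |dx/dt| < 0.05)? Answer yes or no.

Steady state at T: no

RK4 with dt=0.01: 625 steps to T=6.25. Trajectory (selected grid times):
t=0.00: Q=21.61 S=23.36 C=24.07 Z=48.31 B=48.80
t=0.69: Q=22.97 S=23.48 C=24.07 Z=47.68 B=48.80
t=1.39: Q=24.34 S=23.61 C=24.07 Z=47.04 B=48.80
t=2.08: Q=25.69 S=23.74 C=24.07 Z=46.42 B=48.80
t=2.78: Q=27.04 S=23.88 C=24.07 Z=45.80 B=48.80
t=3.47: Q=28.37 S=24.03 C=24.07 Z=45.19 B=48.80
t=4.17: Q=29.71 S=24.18 C=24.07 Z=44.58 B=48.80
t=4.86: Q=31.03 S=24.34 C=24.07 Z=43.98 B=48.80
t=5.56: Q=32.36 S=24.50 C=24.07 Z=43.37 B=48.80
t=6.25: Q=33.66 S=24.66 C=24.07 Z=42.78 B=48.80
Rates at T: R1=0.1188, R2=0.0540, R3=0.9747
dx/dt at T (Σ net stoichiometry × rate): Q=+1.8844, S=+0.2377, C=+0.0000, Z=-0.8558, B=+0.0000
Largest |dx/dt| is |+1.8844| (Q) ≥ 0.05 → not steady.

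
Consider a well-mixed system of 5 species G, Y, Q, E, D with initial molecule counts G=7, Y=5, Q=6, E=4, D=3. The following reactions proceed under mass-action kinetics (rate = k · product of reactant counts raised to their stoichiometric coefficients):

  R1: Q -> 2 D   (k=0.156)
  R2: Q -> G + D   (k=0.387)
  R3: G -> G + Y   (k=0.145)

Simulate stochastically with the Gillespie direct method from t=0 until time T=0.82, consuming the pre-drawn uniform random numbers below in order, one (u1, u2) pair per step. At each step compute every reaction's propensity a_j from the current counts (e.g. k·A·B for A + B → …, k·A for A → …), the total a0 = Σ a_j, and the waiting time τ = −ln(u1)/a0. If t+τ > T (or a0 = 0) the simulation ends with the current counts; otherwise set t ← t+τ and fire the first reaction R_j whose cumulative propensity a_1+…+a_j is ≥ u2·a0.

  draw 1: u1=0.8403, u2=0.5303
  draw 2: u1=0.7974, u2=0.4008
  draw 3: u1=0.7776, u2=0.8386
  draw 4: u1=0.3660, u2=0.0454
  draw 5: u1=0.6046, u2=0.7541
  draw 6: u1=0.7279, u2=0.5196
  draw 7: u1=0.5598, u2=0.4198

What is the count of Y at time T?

Y at T = 7

t=0.000: G=7 Y=5 Q=6 E=4 D=3
Draw 1: a1=0.936, a2=2.322, a3=1.015, a0=4.273; τ=−ln(0.8403)/4.273=0.041 → t=0.041; u2·a0=0.5303·4.273=2.266; a1=0.936 < 2.266 ≤ a1+a2=3.258 → R2 fires; G=8 Y=5 Q=5 E=4 D=4
Draw 2: a1=0.780, a2=1.935, a3=1.160, a0=3.875; τ=−ln(0.7974)/3.875=0.058 → t=0.099; u2·a0=0.4008·3.875=1.553; a1=0.780 < 1.553 ≤ a1+a2=2.715 → R2 fires; G=9 Y=5 Q=4 E=4 D=5
Draw 3: a1=0.624, a2=1.548, a3=1.305, a0=3.477; τ=−ln(0.7776)/3.477=0.072 → t=0.171; u2·a0=0.8386·3.477=2.916; a1+a2=2.172 < 2.916 ≤ a1+…+a3=3.477 → R3 fires; G=9 Y=6 Q=4 E=4 D=5
Draw 4: a1=0.624, a2=1.548, a3=1.305, a0=3.477; τ=−ln(0.3660)/3.477=0.289 → t=0.461; u2·a0=0.0454·3.477=0.158 ≤ a1=0.624 → R1 fires; G=9 Y=6 Q=3 E=4 D=7
Draw 5: a1=0.468, a2=1.161, a3=1.305, a0=2.934; τ=−ln(0.6046)/2.934=0.172 → t=0.632; u2·a0=0.7541·2.934=2.213; a1+a2=1.629 < 2.213 ≤ a1+…+a3=2.934 → R3 fires; G=9 Y=7 Q=3 E=4 D=7
Draw 6: a1=0.468, a2=1.161, a3=1.305, a0=2.934; τ=−ln(0.7279)/2.934=0.108 → t=0.740; u2·a0=0.5196·2.934=1.525; a1=0.468 < 1.525 ≤ a1+a2=1.629 → R2 fires; G=10 Y=7 Q=2 E=4 D=8
Draw 7: a1=0.312, a2=0.774, a3=1.450, a0=2.536; τ=−ln(0.5598)/2.536=0.229 → t=0.969 > T=0.82: stop.
Read off Y at T=0.82: 7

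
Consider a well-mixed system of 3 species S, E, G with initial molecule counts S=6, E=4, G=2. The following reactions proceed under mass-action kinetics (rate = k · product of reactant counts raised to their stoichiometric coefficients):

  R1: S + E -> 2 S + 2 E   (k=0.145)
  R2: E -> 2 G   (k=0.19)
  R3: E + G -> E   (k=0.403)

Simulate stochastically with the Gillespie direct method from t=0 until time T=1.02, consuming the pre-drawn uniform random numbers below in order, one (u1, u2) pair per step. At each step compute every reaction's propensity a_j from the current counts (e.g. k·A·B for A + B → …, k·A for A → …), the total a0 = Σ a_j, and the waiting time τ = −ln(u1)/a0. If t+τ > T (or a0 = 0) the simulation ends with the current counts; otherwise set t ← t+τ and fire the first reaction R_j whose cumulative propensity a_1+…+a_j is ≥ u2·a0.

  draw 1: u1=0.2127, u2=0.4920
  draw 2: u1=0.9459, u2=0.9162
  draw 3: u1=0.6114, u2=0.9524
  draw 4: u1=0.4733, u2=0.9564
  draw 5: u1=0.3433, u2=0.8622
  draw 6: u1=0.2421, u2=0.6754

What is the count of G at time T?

t=0.000: S=6 E=4 G=2
Draw 1: a1=3.480, a2=0.760, a3=3.224, a0=7.464; τ=−ln(0.2127)/7.464=0.207 → t=0.207; u2·a0=0.4920·7.464=3.672; a1=3.480 < 3.672 ≤ a1+a2=4.240 → R2 fires; S=6 E=3 G=4
Draw 2: a1=2.610, a2=0.570, a3=4.836, a0=8.016; τ=−ln(0.9459)/8.016=0.007 → t=0.214; u2·a0=0.9162·8.016=7.344; a1+a2=3.180 < 7.344 ≤ a1+…+a3=8.016 → R3 fires; S=6 E=3 G=3
Draw 3: a1=2.610, a2=0.570, a3=3.627, a0=6.807; τ=−ln(0.6114)/6.807=0.072 → t=0.287; u2·a0=0.9524·6.807=6.483; a1+a2=3.180 < 6.483 ≤ a1+…+a3=6.807 → R3 fires; S=6 E=3 G=2
Draw 4: a1=2.610, a2=0.570, a3=2.418, a0=5.598; τ=−ln(0.4733)/5.598=0.134 → t=0.420; u2·a0=0.9564·5.598=5.354; a1+a2=3.180 < 5.354 ≤ a1+…+a3=5.598 → R3 fires; S=6 E=3 G=1
Draw 5: a1=2.610, a2=0.570, a3=1.209, a0=4.389; τ=−ln(0.3433)/4.389=0.244 → t=0.664; u2·a0=0.8622·4.389=3.784; a1+a2=3.180 < 3.784 ≤ a1+…+a3=4.389 → R3 fires; S=6 E=3 G=0
Draw 6: a1=2.610, a2=0.570, a3=0.000, a0=3.180; τ=−ln(0.2421)/3.180=0.446 → t=1.110 > T=1.02: stop.
Read off G at T=1.02: 0

G at T = 0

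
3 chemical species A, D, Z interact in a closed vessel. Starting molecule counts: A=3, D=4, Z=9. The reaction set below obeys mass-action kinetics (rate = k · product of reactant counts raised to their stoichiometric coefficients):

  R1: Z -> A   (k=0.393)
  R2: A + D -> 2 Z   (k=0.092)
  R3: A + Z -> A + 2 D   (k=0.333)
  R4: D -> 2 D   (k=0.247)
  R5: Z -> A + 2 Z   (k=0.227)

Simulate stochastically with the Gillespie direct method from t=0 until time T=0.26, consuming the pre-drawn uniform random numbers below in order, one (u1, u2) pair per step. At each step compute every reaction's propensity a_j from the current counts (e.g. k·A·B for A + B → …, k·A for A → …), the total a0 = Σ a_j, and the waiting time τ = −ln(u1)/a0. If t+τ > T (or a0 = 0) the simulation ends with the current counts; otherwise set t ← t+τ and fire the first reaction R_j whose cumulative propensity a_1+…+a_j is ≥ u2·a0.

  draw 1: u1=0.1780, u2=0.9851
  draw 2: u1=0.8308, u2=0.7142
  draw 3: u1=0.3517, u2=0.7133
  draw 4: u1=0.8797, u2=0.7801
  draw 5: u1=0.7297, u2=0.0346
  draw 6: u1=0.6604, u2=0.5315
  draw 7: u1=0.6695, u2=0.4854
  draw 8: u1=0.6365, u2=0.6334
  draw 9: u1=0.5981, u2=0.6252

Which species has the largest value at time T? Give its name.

t=0.000: A=3 D=4 Z=9
Draw 1: a1=3.537, a2=1.104, a3=8.991, a4=0.988, a5=2.043, a0=16.663; τ=−ln(0.1780)/16.663=0.104 → t=0.104; u2·a0=0.9851·16.663=16.415; a1+…+a4=14.620 < 16.415 ≤ a1+…+a5=16.663 → R5 fires; A=4 D=4 Z=10
Draw 2: a1=3.930, a2=1.472, a3=13.320, a4=0.988, a5=2.270, a0=21.980; τ=−ln(0.8308)/21.980=0.008 → t=0.112; u2·a0=0.7142·21.980=15.698; a1+a2=5.402 < 15.698 ≤ a1+…+a3=18.722 → R3 fires; A=4 D=6 Z=9
Draw 3: a1=3.537, a2=2.208, a3=11.988, a4=1.482, a5=2.043, a0=21.258; τ=−ln(0.3517)/21.258=0.049 → t=0.161; u2·a0=0.7133·21.258=15.163; a1+a2=5.745 < 15.163 ≤ a1+…+a3=17.733 → R3 fires; A=4 D=8 Z=8
Draw 4: a1=3.144, a2=2.944, a3=10.656, a4=1.976, a5=1.816, a0=20.536; τ=−ln(0.8797)/20.536=0.006 → t=0.167; u2·a0=0.7801·20.536=16.020; a1+a2=6.088 < 16.020 ≤ a1+…+a3=16.744 → R3 fires; A=4 D=10 Z=7
Draw 5: a1=2.751, a2=3.680, a3=9.324, a4=2.470, a5=1.589, a0=19.814; τ=−ln(0.7297)/19.814=0.016 → t=0.183; u2·a0=0.0346·19.814=0.686 ≤ a1=2.751 → R1 fires; A=5 D=10 Z=6
Draw 6: a1=2.358, a2=4.600, a3=9.990, a4=2.470, a5=1.362, a0=20.780; τ=−ln(0.6604)/20.780=0.020 → t=0.203; u2·a0=0.5315·20.780=11.045; a1+a2=6.958 < 11.045 ≤ a1+…+a3=16.948 → R3 fires; A=5 D=12 Z=5
Draw 7: a1=1.965, a2=5.520, a3=8.325, a4=2.964, a5=1.135, a0=19.909; τ=−ln(0.6695)/19.909=0.020 → t=0.223; u2·a0=0.4854·19.909=9.664; a1+a2=7.485 < 9.664 ≤ a1+…+a3=15.810 → R3 fires; A=5 D=14 Z=4
Draw 8: a1=1.572, a2=6.440, a3=6.660, a4=3.458, a5=0.908, a0=19.038; τ=−ln(0.6365)/19.038=0.024 → t=0.247; u2·a0=0.6334·19.038=12.059; a1+a2=8.012 < 12.059 ≤ a1+…+a3=14.672 → R3 fires; A=5 D=16 Z=3
Draw 9: a1=1.179, a2=7.360, a3=4.995, a4=3.952, a5=0.681, a0=18.167; τ=−ln(0.5981)/18.167=0.028 → t=0.275 > T=0.26: stop.
At T=0.26: A=5 D=16 Z=3; the largest is D.

Dominant species at T: D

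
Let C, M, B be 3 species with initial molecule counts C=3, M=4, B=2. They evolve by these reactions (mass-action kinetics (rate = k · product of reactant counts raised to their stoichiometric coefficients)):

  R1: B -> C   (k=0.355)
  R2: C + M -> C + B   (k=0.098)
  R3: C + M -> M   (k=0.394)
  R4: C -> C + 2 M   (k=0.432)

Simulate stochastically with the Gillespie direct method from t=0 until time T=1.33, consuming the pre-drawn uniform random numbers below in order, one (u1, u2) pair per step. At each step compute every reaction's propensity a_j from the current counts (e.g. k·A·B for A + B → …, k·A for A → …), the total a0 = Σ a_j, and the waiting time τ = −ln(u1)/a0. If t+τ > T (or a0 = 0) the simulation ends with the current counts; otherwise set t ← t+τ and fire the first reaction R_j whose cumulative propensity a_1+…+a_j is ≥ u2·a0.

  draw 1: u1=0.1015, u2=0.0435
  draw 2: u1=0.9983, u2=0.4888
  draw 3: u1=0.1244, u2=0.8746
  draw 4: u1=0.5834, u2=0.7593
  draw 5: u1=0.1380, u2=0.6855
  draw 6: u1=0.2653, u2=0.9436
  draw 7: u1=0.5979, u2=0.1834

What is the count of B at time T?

t=0.000: C=3 M=4 B=2
Draw 1: a1=0.710, a2=1.176, a3=4.728, a4=1.296, a0=7.910; τ=−ln(0.1015)/7.910=0.289 → t=0.289; u2·a0=0.0435·7.910=0.344 ≤ a1=0.710 → R1 fires; C=4 M=4 B=1
Draw 2: a1=0.355, a2=1.568, a3=6.304, a4=1.728, a0=9.955; τ=−ln(0.9983)/9.955=0.000 → t=0.289; u2·a0=0.4888·9.955=4.866; a1+a2=1.923 < 4.866 ≤ a1+…+a3=8.227 → R3 fires; C=3 M=4 B=1
Draw 3: a1=0.355, a2=1.176, a3=4.728, a4=1.296, a0=7.555; τ=−ln(0.1244)/7.555=0.276 → t=0.565; u2·a0=0.8746·7.555=6.608; a1+…+a3=6.259 < 6.608 ≤ a1+…+a4=7.555 → R4 fires; C=3 M=6 B=1
Draw 4: a1=0.355, a2=1.764, a3=7.092, a4=1.296, a0=10.507; τ=−ln(0.5834)/10.507=0.051 → t=0.617; u2·a0=0.7593·10.507=7.978; a1+a2=2.119 < 7.978 ≤ a1+…+a3=9.211 → R3 fires; C=2 M=6 B=1
Draw 5: a1=0.355, a2=1.176, a3=4.728, a4=0.864, a0=7.123; τ=−ln(0.1380)/7.123=0.278 → t=0.895; u2·a0=0.6855·7.123=4.883; a1+a2=1.531 < 4.883 ≤ a1+…+a3=6.259 → R3 fires; C=1 M=6 B=1
Draw 6: a1=0.355, a2=0.588, a3=2.364, a4=0.432, a0=3.739; τ=−ln(0.2653)/3.739=0.355 → t=1.249; u2·a0=0.9436·3.739=3.528; a1+…+a3=3.307 < 3.528 ≤ a1+…+a4=3.739 → R4 fires; C=1 M=8 B=1
Draw 7: a1=0.355, a2=0.784, a3=3.152, a4=0.432, a0=4.723; τ=−ln(0.5979)/4.723=0.109 → t=1.358 > T=1.33: stop.
Read off B at T=1.33: 1

B at T = 1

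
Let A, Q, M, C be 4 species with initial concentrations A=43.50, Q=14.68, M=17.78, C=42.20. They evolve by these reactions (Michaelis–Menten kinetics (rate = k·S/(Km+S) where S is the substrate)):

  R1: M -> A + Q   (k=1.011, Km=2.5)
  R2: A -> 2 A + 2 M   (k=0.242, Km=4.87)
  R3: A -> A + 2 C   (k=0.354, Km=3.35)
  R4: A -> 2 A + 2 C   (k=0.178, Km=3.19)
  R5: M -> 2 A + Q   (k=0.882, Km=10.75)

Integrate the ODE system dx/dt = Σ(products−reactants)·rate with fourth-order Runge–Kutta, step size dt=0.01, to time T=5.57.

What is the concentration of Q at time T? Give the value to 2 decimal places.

RK4 with dt=0.01: 557 steps to T=5.57. Trajectory (selected grid times):
t=0.00: A=43.50 Q=14.68 M=17.78 C=42.20
t=0.62: A=44.96 Q=15.57 M=17.16 C=42.81
t=1.24: A=46.42 Q=16.45 M=16.55 C=43.43
t=1.86: A=47.86 Q=17.32 M=15.95 C=44.05
t=2.48: A=49.29 Q=18.18 M=15.36 C=44.66
t=3.09: A=50.68 Q=19.03 M=14.79 C=45.27
t=3.71: A=52.08 Q=19.88 M=14.21 C=45.89
t=4.33: A=53.47 Q=20.72 M=13.65 C=46.51
t=4.95: A=54.85 Q=21.55 M=13.09 C=47.14
t=5.57: A=56.21 Q=22.37 M=12.55 C=47.76
Read off Q at T=5.57: 22.37

Q at T = 22.37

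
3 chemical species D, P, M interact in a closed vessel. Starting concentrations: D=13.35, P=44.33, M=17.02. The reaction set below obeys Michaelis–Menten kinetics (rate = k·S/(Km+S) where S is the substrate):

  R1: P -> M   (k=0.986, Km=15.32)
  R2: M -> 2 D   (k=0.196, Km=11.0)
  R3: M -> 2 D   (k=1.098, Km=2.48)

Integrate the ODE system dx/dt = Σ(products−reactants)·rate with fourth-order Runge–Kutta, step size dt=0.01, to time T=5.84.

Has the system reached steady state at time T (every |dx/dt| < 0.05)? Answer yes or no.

RK4 with dt=0.01: 584 steps to T=5.84. Trajectory (selected grid times):
t=0.00: D=13.35 P=44.33 M=17.02
t=0.65: D=14.75 P=43.85 M=16.80
t=1.30: D=16.15 P=43.38 M=16.57
t=1.95: D=17.54 P=42.91 M=16.35
t=2.60: D=18.93 P=42.44 M=16.13
t=3.24: D=20.29 P=41.97 M=15.91
t=3.89: D=21.68 P=41.50 M=15.68
t=4.54: D=23.06 P=41.04 M=15.46
t=5.19: D=24.44 P=40.57 M=15.24
t=5.84: D=25.81 P=40.11 M=15.01
Rates at T: R1=0.7135, R2=0.1131, R3=0.9423
dx/dt at T (Σ net stoichiometry × rate): D=+2.1109, P=-0.7135, M=-0.3420
Largest |dx/dt| is |+2.1109| (D) ≥ 0.05 → not steady.

Steady state at T: no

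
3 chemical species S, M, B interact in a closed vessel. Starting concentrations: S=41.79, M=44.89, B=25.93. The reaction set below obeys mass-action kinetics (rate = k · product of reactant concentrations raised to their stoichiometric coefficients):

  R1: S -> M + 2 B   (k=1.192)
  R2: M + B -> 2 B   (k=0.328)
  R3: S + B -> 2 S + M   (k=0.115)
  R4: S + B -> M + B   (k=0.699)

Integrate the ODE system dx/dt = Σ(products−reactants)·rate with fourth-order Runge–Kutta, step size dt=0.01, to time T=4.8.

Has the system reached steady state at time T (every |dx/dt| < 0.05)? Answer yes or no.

RK4 with dt=0.01: 480 steps to T=4.8. Trajectory (selected grid times):
t=0.00: S=41.79 M=44.89 B=25.93
t=0.53: S=0.00 M=0.00 B=124.25
t=1.07: S=0.00 M=0.00 B=124.25
t=1.60: S=0.00 M=0.00 B=124.25
t=2.13: S=0.00 M=0.00 B=124.25
t=2.67: S=0.00 M=0.00 B=124.25
t=3.20: S=0.00 M=0.00 B=124.25
t=3.73: S=0.00 M=0.00 B=124.25
t=4.27: S=0.00 M=0.00 B=124.25
t=4.80: S=0.00 M=0.00 B=124.25
Rates at T: R1=0.0000, R2=0.0000, R3=0.0000, R4=0.0000
dx/dt at T (Σ net stoichiometry × rate): S=-0.0000, M=-0.0000, B=+0.0000
Largest |dx/dt| is |-0.0000| (M) < 0.05 → steady.

Steady state at T: yes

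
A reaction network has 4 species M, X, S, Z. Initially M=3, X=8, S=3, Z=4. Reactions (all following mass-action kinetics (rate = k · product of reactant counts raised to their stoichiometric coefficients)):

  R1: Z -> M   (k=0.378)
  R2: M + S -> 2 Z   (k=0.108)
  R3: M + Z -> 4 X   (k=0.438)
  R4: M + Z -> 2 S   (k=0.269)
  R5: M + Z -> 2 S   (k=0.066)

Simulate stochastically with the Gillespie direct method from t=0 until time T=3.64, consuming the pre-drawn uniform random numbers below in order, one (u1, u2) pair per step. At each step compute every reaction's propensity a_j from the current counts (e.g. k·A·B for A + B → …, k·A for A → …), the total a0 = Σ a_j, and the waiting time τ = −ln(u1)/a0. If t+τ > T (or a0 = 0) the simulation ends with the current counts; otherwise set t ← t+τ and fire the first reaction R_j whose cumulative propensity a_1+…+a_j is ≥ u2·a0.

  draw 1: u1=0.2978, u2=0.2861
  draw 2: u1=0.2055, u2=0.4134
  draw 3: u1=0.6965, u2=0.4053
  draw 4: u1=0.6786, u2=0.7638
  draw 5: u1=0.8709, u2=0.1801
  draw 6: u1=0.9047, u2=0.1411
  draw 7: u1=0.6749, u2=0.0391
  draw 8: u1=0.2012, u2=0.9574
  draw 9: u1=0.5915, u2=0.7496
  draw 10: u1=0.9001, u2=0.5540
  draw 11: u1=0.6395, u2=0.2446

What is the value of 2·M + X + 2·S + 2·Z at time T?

Check how each reaction changes W = 2·M + X + 2·S + 2·Z (weight of products minus weight of reactants):
R1: Z -> M: (2·1) − (2·1) = 2 − 2 = 0
R2: M + S -> 2 Z: (2·2) − (2·1 + 2·1) = 4 − 4 = 0
R3: M + Z -> 4 X: (1·4) − (2·1 + 2·1) = 4 − 4 = 0
R4: M + Z -> 2 S: (2·2) − (2·1 + 2·1) = 4 − 4 = 0
R5: M + Z -> 2 S: (2·2) − (2·1 + 2·1) = 4 − 4 = 0
Every reaction leaves W unchanged, so W is conserved and no simulation is needed: W(T) = W(0) = 2·3 + 8 + 2·3 + 2·4 = 28

Value at T = 28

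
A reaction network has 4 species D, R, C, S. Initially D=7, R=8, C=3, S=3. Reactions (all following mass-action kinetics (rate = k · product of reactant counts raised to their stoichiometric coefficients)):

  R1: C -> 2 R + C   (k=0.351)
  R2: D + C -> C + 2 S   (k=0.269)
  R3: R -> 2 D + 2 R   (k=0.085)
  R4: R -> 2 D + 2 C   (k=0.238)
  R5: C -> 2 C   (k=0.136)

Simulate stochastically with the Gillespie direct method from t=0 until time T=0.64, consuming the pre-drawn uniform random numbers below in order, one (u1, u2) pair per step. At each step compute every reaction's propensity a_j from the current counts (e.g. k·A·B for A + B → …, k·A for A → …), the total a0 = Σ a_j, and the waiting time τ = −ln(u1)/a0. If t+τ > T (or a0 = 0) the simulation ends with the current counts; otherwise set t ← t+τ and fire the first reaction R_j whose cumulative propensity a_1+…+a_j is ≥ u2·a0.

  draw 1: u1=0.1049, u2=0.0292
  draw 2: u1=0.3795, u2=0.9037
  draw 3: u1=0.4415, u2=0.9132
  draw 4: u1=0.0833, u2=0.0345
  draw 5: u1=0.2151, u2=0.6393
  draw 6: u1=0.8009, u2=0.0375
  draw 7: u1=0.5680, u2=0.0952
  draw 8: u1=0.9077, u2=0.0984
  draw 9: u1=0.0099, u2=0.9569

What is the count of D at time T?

t=0.000: D=7 R=8 C=3 S=3
Draw 1: a1=1.053, a2=5.649, a3=0.680, a4=1.904, a5=0.408, a0=9.694; τ=−ln(0.1049)/9.694=0.233 → t=0.233; u2·a0=0.0292·9.694=0.283 ≤ a1=1.053 → R1 fires; D=7 R=10 C=3 S=3
Draw 2: a1=1.053, a2=5.649, a3=0.850, a4=2.380, a5=0.408, a0=10.340; τ=−ln(0.3795)/10.340=0.094 → t=0.326; u2·a0=0.9037·10.340=9.344; a1+…+a3=7.552 < 9.344 ≤ a1+…+a4=9.932 → R4 fires; D=9 R=9 C=5 S=3
Draw 3: a1=1.755, a2=12.105, a3=0.765, a4=2.142, a5=0.680, a0=17.447; τ=−ln(0.4415)/17.447=0.047 → t=0.373; u2·a0=0.9132·17.447=15.933; a1+…+a3=14.625 < 15.933 ≤ a1+…+a4=16.767 → R4 fires; D=11 R=8 C=7 S=3
Draw 4: a1=2.457, a2=20.713, a3=0.680, a4=1.904, a5=0.952, a0=26.706; τ=−ln(0.0833)/26.706=0.093 → t=0.466; u2·a0=0.0345·26.706=0.921 ≤ a1=2.457 → R1 fires; D=11 R=10 C=7 S=3
Draw 5: a1=2.457, a2=20.713, a3=0.850, a4=2.380, a5=0.952, a0=27.352; τ=−ln(0.2151)/27.352=0.056 → t=0.522; u2·a0=0.6393·27.352=17.486; a1=2.457 < 17.486 ≤ a1+a2=23.170 → R2 fires; D=10 R=10 C=7 S=5
Draw 6: a1=2.457, a2=18.830, a3=0.850, a4=2.380, a5=0.952, a0=25.469; τ=−ln(0.8009)/25.469=0.009 → t=0.531; u2·a0=0.0375·25.469=0.955 ≤ a1=2.457 → R1 fires; D=10 R=12 C=7 S=5
Draw 7: a1=2.457, a2=18.830, a3=1.020, a4=2.856, a5=0.952, a0=26.115; τ=−ln(0.5680)/26.115=0.022 → t=0.553; u2·a0=0.0952·26.115=2.486; a1=2.457 < 2.486 ≤ a1+a2=21.287 → R2 fires; D=9 R=12 C=7 S=7
Draw 8: a1=2.457, a2=16.947, a3=1.020, a4=2.856, a5=0.952, a0=24.232; τ=−ln(0.9077)/24.232=0.004 → t=0.557; u2·a0=0.0984·24.232=2.384 ≤ a1=2.457 → R1 fires; D=9 R=14 C=7 S=7
Draw 9: a1=2.457, a2=16.947, a3=1.190, a4=3.332, a5=0.952, a0=24.878; τ=−ln(0.0099)/24.878=0.186 → t=0.742 > T=0.64: stop.
Read off D at T=0.64: 9

D at T = 9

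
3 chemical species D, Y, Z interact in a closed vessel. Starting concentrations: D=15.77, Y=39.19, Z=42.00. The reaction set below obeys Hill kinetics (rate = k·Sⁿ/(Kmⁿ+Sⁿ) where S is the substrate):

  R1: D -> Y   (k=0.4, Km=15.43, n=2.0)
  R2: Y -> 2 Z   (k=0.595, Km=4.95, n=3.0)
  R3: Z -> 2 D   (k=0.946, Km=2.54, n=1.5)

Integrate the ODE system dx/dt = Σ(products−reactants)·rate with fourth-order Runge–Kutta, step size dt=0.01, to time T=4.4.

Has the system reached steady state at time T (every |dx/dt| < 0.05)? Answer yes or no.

RK4 with dt=0.01: 440 steps to T=4.4. Trajectory (selected grid times):
t=0.00: D=15.77 Y=39.19 Z=42.00
t=0.49: D=16.58 Y=39.00 Z=42.13
t=0.98: D=17.39 Y=38.82 Z=42.25
t=1.47: D=18.19 Y=38.64 Z=42.38
t=1.96: D=18.99 Y=38.46 Z=42.50
t=2.44: D=19.76 Y=38.30 Z=42.62
t=2.93: D=20.55 Y=38.13 Z=42.75
t=3.42: D=21.34 Y=37.97 Z=42.87
t=3.91: D=22.12 Y=37.80 Z=43.00
t=4.40: D=22.91 Y=37.65 Z=43.12
Rates at T: R1=0.2751, R2=0.5937, R3=0.9327
dx/dt at T (Σ net stoichiometry × rate): D=+1.5902, Y=-0.3185, Z=+0.2546
Largest |dx/dt| is |+1.5902| (D) ≥ 0.05 → not steady.

Steady state at T: no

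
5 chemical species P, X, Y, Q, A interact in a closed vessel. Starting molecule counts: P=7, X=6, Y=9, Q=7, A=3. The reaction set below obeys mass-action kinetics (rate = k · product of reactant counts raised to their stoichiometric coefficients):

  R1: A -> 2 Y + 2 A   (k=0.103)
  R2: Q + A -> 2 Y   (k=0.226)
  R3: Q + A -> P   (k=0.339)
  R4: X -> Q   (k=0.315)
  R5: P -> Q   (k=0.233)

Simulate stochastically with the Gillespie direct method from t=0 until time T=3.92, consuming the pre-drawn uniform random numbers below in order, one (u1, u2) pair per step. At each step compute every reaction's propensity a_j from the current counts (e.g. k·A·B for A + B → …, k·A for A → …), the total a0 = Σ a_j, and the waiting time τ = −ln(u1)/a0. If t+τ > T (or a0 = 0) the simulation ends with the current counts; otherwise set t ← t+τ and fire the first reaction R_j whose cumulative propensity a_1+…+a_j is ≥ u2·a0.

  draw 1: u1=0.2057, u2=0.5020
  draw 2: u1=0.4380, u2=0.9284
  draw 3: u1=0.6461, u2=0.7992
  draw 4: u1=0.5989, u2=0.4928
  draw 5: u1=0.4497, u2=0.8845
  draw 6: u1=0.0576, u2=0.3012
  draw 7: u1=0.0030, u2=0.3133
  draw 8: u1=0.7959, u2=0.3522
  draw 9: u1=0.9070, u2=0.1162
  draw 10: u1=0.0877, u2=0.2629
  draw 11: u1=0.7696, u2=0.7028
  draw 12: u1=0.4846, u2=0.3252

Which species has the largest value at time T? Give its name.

t=0.000: P=7 X=6 Y=9 Q=7 A=3
Draw 1: a1=0.309, a2=4.746, a3=7.119, a4=1.890, a5=1.631, a0=15.695; τ=−ln(0.2057)/15.695=0.101 → t=0.101; u2·a0=0.5020·15.695=7.879; a1+a2=5.055 < 7.879 ≤ a1+…+a3=12.174 → R3 fires; P=8 X=6 Y=9 Q=6 A=2
Draw 2: a1=0.206, a2=2.712, a3=4.068, a4=1.890, a5=1.864, a0=10.740; τ=−ln(0.4380)/10.740=0.077 → t=0.178; u2·a0=0.9284·10.740=9.971; a1+…+a4=8.876 < 9.971 ≤ a1+…+a5=10.740 → R5 fires; P=7 X=6 Y=9 Q=7 A=2
Draw 3: a1=0.206, a2=3.164, a3=4.746, a4=1.890, a5=1.631, a0=11.637; τ=−ln(0.6461)/11.637=0.038 → t=0.215; u2·a0=0.7992·11.637=9.300; a1+…+a3=8.116 < 9.300 ≤ a1+…+a4=10.006 → R4 fires; P=7 X=5 Y=9 Q=8 A=2
Draw 4: a1=0.206, a2=3.616, a3=5.424, a4=1.575, a5=1.631, a0=12.452; τ=−ln(0.5989)/12.452=0.041 → t=0.256; u2·a0=0.4928·12.452=6.136; a1+a2=3.822 < 6.136 ≤ a1+…+a3=9.246 → R3 fires; P=8 X=5 Y=9 Q=7 A=1
Draw 5: a1=0.103, a2=1.582, a3=2.373, a4=1.575, a5=1.864, a0=7.497; τ=−ln(0.4497)/7.497=0.107 → t=0.363; u2·a0=0.8845·7.497=6.631; a1+…+a4=5.633 < 6.631 ≤ a1+…+a5=7.497 → R5 fires; P=7 X=5 Y=9 Q=8 A=1
Draw 6: a1=0.103, a2=1.808, a3=2.712, a4=1.575, a5=1.631, a0=7.829; τ=−ln(0.0576)/7.829=0.365 → t=0.727; u2·a0=0.3012·7.829=2.358; a1+a2=1.911 < 2.358 ≤ a1+…+a3=4.623 → R3 fires; P=8 X=5 Y=9 Q=7 A=0
Draw 7: a1=0.000, a2=0.000, a3=0.000, a4=1.575, a5=1.864, a0=3.439; τ=−ln(0.0030)/3.439=1.689 → t=2.417; u2·a0=0.3133·3.439=1.077; a1+…+a3=0.000 < 1.077 ≤ a1+…+a4=1.575 → R4 fires; P=8 X=4 Y=9 Q=8 A=0
Draw 8: a1=0.000, a2=0.000, a3=0.000, a4=1.260, a5=1.864, a0=3.124; τ=−ln(0.7959)/3.124=0.073 → t=2.490; u2·a0=0.3522·3.124=1.100; a1+…+a3=0.000 < 1.100 ≤ a1+…+a4=1.260 → R4 fires; P=8 X=3 Y=9 Q=9 A=0
Draw 9: a1=0.000, a2=0.000, a3=0.000, a4=0.945, a5=1.864, a0=2.809; τ=−ln(0.9070)/2.809=0.035 → t=2.525; u2·a0=0.1162·2.809=0.326; a1+…+a3=0.000 < 0.326 ≤ a1+…+a4=0.945 → R4 fires; P=8 X=2 Y=9 Q=10 A=0
Draw 10: a1=0.000, a2=0.000, a3=0.000, a4=0.630, a5=1.864, a0=2.494; τ=−ln(0.0877)/2.494=0.976 → t=3.500; u2·a0=0.2629·2.494=0.656; a1+…+a4=0.630 < 0.656 ≤ a1+…+a5=2.494 → R5 fires; P=7 X=2 Y=9 Q=11 A=0
Draw 11: a1=0.000, a2=0.000, a3=0.000, a4=0.630, a5=1.631, a0=2.261; τ=−ln(0.7696)/2.261=0.116 → t=3.616; u2·a0=0.7028·2.261=1.589; a1+…+a4=0.630 < 1.589 ≤ a1+…+a5=2.261 → R5 fires; P=6 X=2 Y=9 Q=12 A=0
Draw 12: a1=0.000, a2=0.000, a3=0.000, a4=0.630, a5=1.398, a0=2.028; τ=−ln(0.4846)/2.028=0.357 → t=3.973 > T=3.92: stop.
At T=3.92: P=6 X=2 Y=9 Q=12 A=0; the largest is Q.

Dominant species at T: Q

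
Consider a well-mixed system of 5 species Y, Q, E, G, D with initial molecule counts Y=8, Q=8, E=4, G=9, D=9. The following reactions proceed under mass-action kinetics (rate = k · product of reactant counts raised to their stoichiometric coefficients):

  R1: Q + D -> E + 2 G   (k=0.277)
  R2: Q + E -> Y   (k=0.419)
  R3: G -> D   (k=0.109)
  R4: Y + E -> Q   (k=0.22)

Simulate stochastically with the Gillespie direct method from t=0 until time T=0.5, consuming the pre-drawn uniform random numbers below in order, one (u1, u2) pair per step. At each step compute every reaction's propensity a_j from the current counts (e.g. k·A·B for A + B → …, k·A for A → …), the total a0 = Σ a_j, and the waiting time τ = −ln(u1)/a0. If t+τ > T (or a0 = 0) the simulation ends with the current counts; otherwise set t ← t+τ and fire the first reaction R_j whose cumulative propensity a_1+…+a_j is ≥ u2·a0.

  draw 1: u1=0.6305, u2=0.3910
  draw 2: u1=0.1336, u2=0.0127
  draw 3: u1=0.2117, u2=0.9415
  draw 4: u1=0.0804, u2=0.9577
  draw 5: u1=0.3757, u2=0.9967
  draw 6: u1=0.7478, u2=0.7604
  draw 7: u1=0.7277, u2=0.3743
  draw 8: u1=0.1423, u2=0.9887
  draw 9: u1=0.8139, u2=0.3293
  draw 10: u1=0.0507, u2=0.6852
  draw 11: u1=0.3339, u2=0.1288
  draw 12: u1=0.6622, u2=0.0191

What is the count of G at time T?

t=0.000: Y=8 Q=8 E=4 G=9 D=9
Draw 1: a1=19.944, a2=13.408, a3=0.981, a4=7.040, a0=41.373; τ=−ln(0.6305)/41.373=0.011 → t=0.011; u2·a0=0.3910·41.373=16.177 ≤ a1=19.944 → R1 fires; Y=8 Q=7 E=5 G=11 D=8
Draw 2: a1=15.512, a2=14.665, a3=1.199, a4=8.800, a0=40.176; τ=−ln(0.1336)/40.176=0.050 → t=0.061; u2·a0=0.0127·40.176=0.510 ≤ a1=15.512 → R1 fires; Y=8 Q=6 E=6 G=13 D=7
Draw 3: a1=11.634, a2=15.084, a3=1.417, a4=10.560, a0=38.695; τ=−ln(0.2117)/38.695=0.040 → t=0.101; u2·a0=0.9415·38.695=36.431; a1+…+a3=28.135 < 36.431 ≤ a1+…+a4=38.695 → R4 fires; Y=7 Q=7 E=5 G=13 D=7
Draw 4: a1=13.573, a2=14.665, a3=1.417, a4=7.700, a0=37.355; τ=−ln(0.0804)/37.355=0.067 → t=0.169; u2·a0=0.9577·37.355=35.775; a1+…+a3=29.655 < 35.775 ≤ a1+…+a4=37.355 → R4 fires; Y=6 Q=8 E=4 G=13 D=7
Draw 5: a1=15.512, a2=13.408, a3=1.417, a4=5.280, a0=35.617; τ=−ln(0.3757)/35.617=0.027 → t=0.196; u2·a0=0.9967·35.617=35.499; a1+…+a3=30.337 < 35.499 ≤ a1+…+a4=35.617 → R4 fires; Y=5 Q=9 E=3 G=13 D=7
Draw 6: a1=17.451, a2=11.313, a3=1.417, a4=3.300, a0=33.481; τ=−ln(0.7478)/33.481=0.009 → t=0.205; u2·a0=0.7604·33.481=25.459; a1=17.451 < 25.459 ≤ a1+a2=28.764 → R2 fires; Y=6 Q=8 E=2 G=13 D=7
Draw 7: a1=15.512, a2=6.704, a3=1.417, a4=2.640, a0=26.273; τ=−ln(0.7277)/26.273=0.012 → t=0.217; u2·a0=0.3743·26.273=9.834 ≤ a1=15.512 → R1 fires; Y=6 Q=7 E=3 G=15 D=6
Draw 8: a1=11.634, a2=8.799, a3=1.635, a4=3.960, a0=26.028; τ=−ln(0.1423)/26.028=0.075 → t=0.292; u2·a0=0.9887·26.028=25.734; a1+…+a3=22.068 < 25.734 ≤ a1+…+a4=26.028 → R4 fires; Y=5 Q=8 E=2 G=15 D=6
Draw 9: a1=13.296, a2=6.704, a3=1.635, a4=2.200, a0=23.835; τ=−ln(0.8139)/23.835=0.009 → t=0.301; u2·a0=0.3293·23.835=7.849 ≤ a1=13.296 → R1 fires; Y=5 Q=7 E=3 G=17 D=5
Draw 10: a1=9.695, a2=8.799, a3=1.853, a4=3.300, a0=23.647; τ=−ln(0.0507)/23.647=0.126 → t=0.427; u2·a0=0.6852·23.647=16.203; a1=9.695 < 16.203 ≤ a1+a2=18.494 → R2 fires; Y=6 Q=6 E=2 G=17 D=5
Draw 11: a1=8.310, a2=5.028, a3=1.853, a4=2.640, a0=17.831; τ=−ln(0.3339)/17.831=0.062 → t=0.488; u2·a0=0.1288·17.831=2.297 ≤ a1=8.310 → R1 fires; Y=6 Q=5 E=3 G=19 D=4
Draw 12: a1=5.540, a2=6.285, a3=2.071, a4=3.960, a0=17.856; τ=−ln(0.6622)/17.856=0.023 → t=0.511 > T=0.5: stop.
Read off G at T=0.5: 19

G at T = 19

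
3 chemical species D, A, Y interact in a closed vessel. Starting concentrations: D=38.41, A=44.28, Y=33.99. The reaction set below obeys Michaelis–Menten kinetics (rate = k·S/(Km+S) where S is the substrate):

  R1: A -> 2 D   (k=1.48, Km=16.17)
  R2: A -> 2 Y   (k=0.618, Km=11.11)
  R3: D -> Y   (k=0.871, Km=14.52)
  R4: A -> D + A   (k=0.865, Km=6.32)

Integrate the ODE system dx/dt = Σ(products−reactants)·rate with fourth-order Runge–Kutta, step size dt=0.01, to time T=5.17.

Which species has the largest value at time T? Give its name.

Dominant species at T: D

RK4 with dt=0.01: 517 steps to T=5.17. Trajectory (selected grid times):
t=0.00: D=38.41 A=44.28 Y=33.99
t=0.57: D=39.71 A=43.38 Y=34.91
t=1.15: D=41.02 A=42.47 Y=35.86
t=1.72: D=42.30 A=41.59 Y=36.78
t=2.30: D=43.59 A=40.69 Y=37.72
t=2.87: D=44.85 A=39.81 Y=38.65
t=3.45: D=46.12 A=38.92 Y=39.59
t=4.02: D=47.35 A=38.05 Y=40.52
t=4.60: D=48.59 A=37.18 Y=41.46
t=5.17: D=49.80 A=36.32 Y=42.38
At T=5.17: D=49.80 A=36.32 Y=42.38; the largest is D.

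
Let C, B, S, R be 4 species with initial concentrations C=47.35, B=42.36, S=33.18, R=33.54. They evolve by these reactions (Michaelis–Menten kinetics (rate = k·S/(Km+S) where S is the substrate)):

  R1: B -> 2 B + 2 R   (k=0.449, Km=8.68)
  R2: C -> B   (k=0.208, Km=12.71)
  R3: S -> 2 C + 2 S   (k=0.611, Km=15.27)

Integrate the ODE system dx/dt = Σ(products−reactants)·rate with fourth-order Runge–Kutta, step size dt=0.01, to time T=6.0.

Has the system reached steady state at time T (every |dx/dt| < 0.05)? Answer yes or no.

RK4 with dt=0.01: 600 steps to T=6.0. Trajectory (selected grid times):
t=0.00: C=47.35 B=42.36 S=33.18 R=33.54
t=0.67: C=47.80 B=42.72 S=33.46 R=34.04
t=1.33: C=48.25 B=43.07 S=33.74 R=34.53
t=2.00: C=48.70 B=43.44 S=34.02 R=35.03
t=2.67: C=49.16 B=43.80 S=34.30 R=35.54
t=3.33: C=49.61 B=44.15 S=34.58 R=36.03
t=4.00: C=50.06 B=44.52 S=34.87 R=36.53
t=4.67: C=50.52 B=44.88 S=35.15 R=37.04
t=5.33: C=50.98 B=45.24 S=35.43 R=37.53
t=6.00: C=51.44 B=45.60 S=35.72 R=38.04
Rates at T: R1=0.3772, R2=0.1668, R3=0.4280
dx/dt at T (Σ net stoichiometry × rate): C=+0.6893, B=+0.5440, S=+0.4280, R=+0.7544
Largest |dx/dt| is |+0.7544| (R) ≥ 0.05 → not steady.

Steady state at T: no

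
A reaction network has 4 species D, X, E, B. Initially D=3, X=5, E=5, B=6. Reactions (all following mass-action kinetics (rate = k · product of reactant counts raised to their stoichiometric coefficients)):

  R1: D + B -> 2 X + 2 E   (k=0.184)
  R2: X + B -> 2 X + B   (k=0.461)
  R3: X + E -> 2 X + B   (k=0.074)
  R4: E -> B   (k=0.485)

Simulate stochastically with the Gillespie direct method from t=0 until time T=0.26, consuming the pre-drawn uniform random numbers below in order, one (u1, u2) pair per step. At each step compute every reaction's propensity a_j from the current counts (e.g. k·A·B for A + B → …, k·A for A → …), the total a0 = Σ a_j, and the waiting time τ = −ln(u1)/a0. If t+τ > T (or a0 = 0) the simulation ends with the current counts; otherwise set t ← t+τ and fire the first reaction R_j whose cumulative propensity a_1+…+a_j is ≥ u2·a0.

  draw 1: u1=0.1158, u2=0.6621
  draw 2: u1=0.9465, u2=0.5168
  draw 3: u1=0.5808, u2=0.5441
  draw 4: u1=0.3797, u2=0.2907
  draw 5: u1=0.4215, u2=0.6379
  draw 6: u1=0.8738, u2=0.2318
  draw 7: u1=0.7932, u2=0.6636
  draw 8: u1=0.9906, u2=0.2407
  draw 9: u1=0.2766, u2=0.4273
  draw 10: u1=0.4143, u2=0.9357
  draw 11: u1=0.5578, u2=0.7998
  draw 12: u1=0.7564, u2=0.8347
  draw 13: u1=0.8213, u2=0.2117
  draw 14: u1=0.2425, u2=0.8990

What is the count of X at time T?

t=0.000: D=3 X=5 E=5 B=6
Draw 1: a1=3.312, a2=13.830, a3=1.850, a4=2.425, a0=21.417; τ=−ln(0.1158)/21.417=0.101 → t=0.101; u2·a0=0.6621·21.417=14.180; a1=3.312 < 14.180 ≤ a1+a2=17.142 → R2 fires; D=3 X=6 E=5 B=6
Draw 2: a1=3.312, a2=16.596, a3=2.220, a4=2.425, a0=24.553; τ=−ln(0.9465)/24.553=0.002 → t=0.103; u2·a0=0.5168·24.553=12.689; a1=3.312 < 12.689 ≤ a1+a2=19.908 → R2 fires; D=3 X=7 E=5 B=6
Draw 3: a1=3.312, a2=19.362, a3=2.590, a4=2.425, a0=27.689; τ=−ln(0.5808)/27.689=0.020 → t=0.123; u2·a0=0.5441·27.689=15.066; a1=3.312 < 15.066 ≤ a1+a2=22.674 → R2 fires; D=3 X=8 E=5 B=6
Draw 4: a1=3.312, a2=22.128, a3=2.960, a4=2.425, a0=30.825; τ=−ln(0.3797)/30.825=0.031 → t=0.154; u2·a0=0.2907·30.825=8.961; a1=3.312 < 8.961 ≤ a1+a2=25.440 → R2 fires; D=3 X=9 E=5 B=6
Draw 5: a1=3.312, a2=24.894, a3=3.330, a4=2.425, a0=33.961; τ=−ln(0.4215)/33.961=0.025 → t=0.179; u2·a0=0.6379·33.961=21.664; a1=3.312 < 21.664 ≤ a1+a2=28.206 → R2 fires; D=3 X=10 E=5 B=6
Draw 6: a1=3.312, a2=27.660, a3=3.700, a4=2.425, a0=37.097; τ=−ln(0.8738)/37.097=0.004 → t=0.183; u2·a0=0.2318·37.097=8.599; a1=3.312 < 8.599 ≤ a1+a2=30.972 → R2 fires; D=3 X=11 E=5 B=6
Draw 7: a1=3.312, a2=30.426, a3=4.070, a4=2.425, a0=40.233; τ=−ln(0.7932)/40.233=0.006 → t=0.189; u2·a0=0.6636·40.233=26.699; a1=3.312 < 26.699 ≤ a1+a2=33.738 → R2 fires; D=3 X=12 E=5 B=6
Draw 8: a1=3.312, a2=33.192, a3=4.440, a4=2.425, a0=43.369; τ=−ln(0.9906)/43.369=0.000 → t=0.189; u2·a0=0.2407·43.369=10.439; a1=3.312 < 10.439 ≤ a1+a2=36.504 → R2 fires; D=3 X=13 E=5 B=6
Draw 9: a1=3.312, a2=35.958, a3=4.810, a4=2.425, a0=46.505; τ=−ln(0.2766)/46.505=0.028 → t=0.217; u2·a0=0.4273·46.505=19.872; a1=3.312 < 19.872 ≤ a1+a2=39.270 → R2 fires; D=3 X=14 E=5 B=6
Draw 10: a1=3.312, a2=38.724, a3=5.180, a4=2.425, a0=49.641; τ=−ln(0.4143)/49.641=0.018 → t=0.234; u2·a0=0.9357·49.641=46.449; a1+a2=42.036 < 46.449 ≤ a1+…+a3=47.216 → R3 fires; D=3 X=15 E=4 B=7
Draw 11: a1=3.864, a2=48.405, a3=4.440, a4=1.940, a0=58.649; τ=−ln(0.5578)/58.649=0.010 → t=0.244; u2·a0=0.7998·58.649=46.907; a1=3.864 < 46.907 ≤ a1+a2=52.269 → R2 fires; D=3 X=16 E=4 B=7
Draw 12: a1=3.864, a2=51.632, a3=4.736, a4=1.940, a0=62.172; τ=−ln(0.7564)/62.172=0.004 → t=0.249; u2·a0=0.8347·62.172=51.895; a1=3.864 < 51.895 ≤ a1+a2=55.496 → R2 fires; D=3 X=17 E=4 B=7
Draw 13: a1=3.864, a2=54.859, a3=5.032, a4=1.940, a0=65.695; τ=−ln(0.8213)/65.695=0.003 → t=0.252; u2·a0=0.2117·65.695=13.908; a1=3.864 < 13.908 ≤ a1+a2=58.723 → R2 fires; D=3 X=18 E=4 B=7
Draw 14: a1=3.864, a2=58.086, a3=5.328, a4=1.940, a0=69.218; τ=−ln(0.2425)/69.218=0.020 → t=0.272 > T=0.26: stop.
Read off X at T=0.26: 18

X at T = 18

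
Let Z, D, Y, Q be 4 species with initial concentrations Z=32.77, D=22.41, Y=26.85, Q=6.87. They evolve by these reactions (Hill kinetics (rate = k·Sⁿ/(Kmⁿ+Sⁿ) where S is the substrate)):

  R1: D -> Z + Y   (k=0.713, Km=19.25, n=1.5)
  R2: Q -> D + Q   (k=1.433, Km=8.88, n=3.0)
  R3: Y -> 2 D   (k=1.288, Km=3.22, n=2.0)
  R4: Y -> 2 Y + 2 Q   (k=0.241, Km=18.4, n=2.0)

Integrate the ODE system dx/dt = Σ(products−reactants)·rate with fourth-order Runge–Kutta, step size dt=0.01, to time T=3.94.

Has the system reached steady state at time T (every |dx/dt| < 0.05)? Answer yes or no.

RK4 with dt=0.01: 394 steps to T=3.94. Trajectory (selected grid times):
t=0.00: Z=32.77 D=22.41 Y=26.85 Q=6.87
t=0.44: Z=32.95 D=23.55 Y=26.54 Q=7.01
t=0.88: Z=33.13 D=24.70 Y=26.24 Q=7.16
t=1.31: Z=33.31 D=25.82 Y=25.94 Q=7.29
t=1.75: Z=33.51 D=26.97 Y=25.65 Q=7.44
t=2.19: Z=33.71 D=28.13 Y=25.36 Q=7.57
t=2.63: Z=33.91 D=29.29 Y=25.07 Q=7.71
t=3.06: Z=34.11 D=30.42 Y=24.80 Q=7.85
t=3.50: Z=34.32 D=31.59 Y=24.52 Q=7.98
t=3.94: Z=34.54 D=32.76 Y=24.25 Q=8.12
Rates at T: R1=0.4916, R2=0.6208, R3=1.2657, R4=0.1529
dx/dt at T (Σ net stoichiometry × rate): Z=+0.4916, D=+2.6606, Y=-0.6212, Q=+0.3058
Largest |dx/dt| is |+2.6606| (D) ≥ 0.05 → not steady.

Steady state at T: no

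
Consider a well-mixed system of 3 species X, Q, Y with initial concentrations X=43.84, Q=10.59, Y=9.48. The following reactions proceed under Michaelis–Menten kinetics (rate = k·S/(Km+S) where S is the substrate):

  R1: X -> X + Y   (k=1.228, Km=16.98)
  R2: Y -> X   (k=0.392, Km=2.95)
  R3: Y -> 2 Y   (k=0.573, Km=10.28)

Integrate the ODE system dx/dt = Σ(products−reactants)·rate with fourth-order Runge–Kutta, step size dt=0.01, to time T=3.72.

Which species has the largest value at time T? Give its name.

Dominant species at T: X

RK4 with dt=0.01: 372 steps to T=3.72. Trajectory (selected grid times):
t=0.00: X=43.84 Q=10.59 Y=9.48
t=0.41: X=43.96 Q=10.59 Y=9.83
t=0.83: X=44.09 Q=10.59 Y=10.20
t=1.24: X=44.22 Q=10.59 Y=10.55
t=1.65: X=44.34 Q=10.59 Y=10.91
t=2.07: X=44.47 Q=10.59 Y=11.28
t=2.48: X=44.60 Q=10.59 Y=11.64
t=2.89: X=44.73 Q=10.59 Y=12.00
t=3.31: X=44.86 Q=10.59 Y=12.37
t=3.72: X=44.99 Q=10.59 Y=12.74
At T=3.72: X=44.99 Q=10.59 Y=12.74; the largest is X.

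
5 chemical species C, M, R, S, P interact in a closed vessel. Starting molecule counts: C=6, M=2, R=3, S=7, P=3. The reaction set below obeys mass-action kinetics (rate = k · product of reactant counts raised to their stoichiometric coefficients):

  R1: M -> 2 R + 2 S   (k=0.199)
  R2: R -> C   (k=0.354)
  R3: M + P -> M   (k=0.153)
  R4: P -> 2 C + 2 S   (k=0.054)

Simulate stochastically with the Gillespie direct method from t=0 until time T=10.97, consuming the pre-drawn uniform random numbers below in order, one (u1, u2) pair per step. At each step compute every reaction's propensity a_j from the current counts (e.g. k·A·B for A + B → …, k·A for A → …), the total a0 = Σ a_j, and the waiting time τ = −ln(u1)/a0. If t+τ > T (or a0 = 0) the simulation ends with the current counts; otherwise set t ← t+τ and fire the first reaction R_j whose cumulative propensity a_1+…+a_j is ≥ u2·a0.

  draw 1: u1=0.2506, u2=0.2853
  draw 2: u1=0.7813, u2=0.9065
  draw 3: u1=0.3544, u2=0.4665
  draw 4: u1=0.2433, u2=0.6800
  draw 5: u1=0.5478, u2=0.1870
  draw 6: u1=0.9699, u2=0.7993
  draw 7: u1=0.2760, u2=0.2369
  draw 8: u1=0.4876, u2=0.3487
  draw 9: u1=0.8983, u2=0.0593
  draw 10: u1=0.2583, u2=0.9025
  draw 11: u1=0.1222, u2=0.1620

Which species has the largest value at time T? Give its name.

Dominant species at T: C

t=0.000: C=6 M=2 R=3 S=7 P=3
Draw 1: a1=0.398, a2=1.062, a3=0.918, a4=0.162, a0=2.540; τ=−ln(0.2506)/2.540=0.545 → t=0.545; u2·a0=0.2853·2.540=0.725; a1=0.398 < 0.725 ≤ a1+a2=1.460 → R2 fires; C=7 M=2 R=2 S=7 P=3
Draw 2: a1=0.398, a2=0.708, a3=0.918, a4=0.162, a0=2.186; τ=−ln(0.7813)/2.186=0.113 → t=0.658; u2·a0=0.9065·2.186=1.982; a1+a2=1.106 < 1.982 ≤ a1+…+a3=2.024 → R3 fires; C=7 M=2 R=2 S=7 P=2
Draw 3: a1=0.398, a2=0.708, a3=0.612, a4=0.108, a0=1.826; τ=−ln(0.3544)/1.826=0.568 → t=1.226; u2·a0=0.4665·1.826=0.852; a1=0.398 < 0.852 ≤ a1+a2=1.106 → R2 fires; C=8 M=2 R=1 S=7 P=2
Draw 4: a1=0.398, a2=0.354, a3=0.612, a4=0.108, a0=1.472; τ=−ln(0.2433)/1.472=0.960 → t=2.186; u2·a0=0.6800·1.472=1.001; a1+a2=0.752 < 1.001 ≤ a1+…+a3=1.364 → R3 fires; C=8 M=2 R=1 S=7 P=1
Draw 5: a1=0.398, a2=0.354, a3=0.306, a4=0.054, a0=1.112; τ=−ln(0.5478)/1.112=0.541 → t=2.727; u2·a0=0.1870·1.112=0.208 ≤ a1=0.398 → R1 fires; C=8 M=1 R=3 S=9 P=1
Draw 6: a1=0.199, a2=1.062, a3=0.153, a4=0.054, a0=1.468; τ=−ln(0.9699)/1.468=0.021 → t=2.748; u2·a0=0.7993·1.468=1.173; a1=0.199 < 1.173 ≤ a1+a2=1.261 → R2 fires; C=9 M=1 R=2 S=9 P=1
Draw 7: a1=0.199, a2=0.708, a3=0.153, a4=0.054, a0=1.114; τ=−ln(0.2760)/1.114=1.156 → t=3.904; u2·a0=0.2369·1.114=0.264; a1=0.199 < 0.264 ≤ a1+a2=0.907 → R2 fires; C=10 M=1 R=1 S=9 P=1
Draw 8: a1=0.199, a2=0.354, a3=0.153, a4=0.054, a0=0.760; τ=−ln(0.4876)/0.760=0.945 → t=4.849; u2·a0=0.3487·0.760=0.265; a1=0.199 < 0.265 ≤ a1+a2=0.553 → R2 fires; C=11 M=1 R=0 S=9 P=1
Draw 9: a1=0.199, a2=0.000, a3=0.153, a4=0.054, a0=0.406; τ=−ln(0.8983)/0.406=0.264 → t=5.113; u2·a0=0.0593·0.406=0.024 ≤ a1=0.199 → R1 fires; C=11 M=0 R=2 S=11 P=1
Draw 10: a1=0.000, a2=0.708, a3=0.000, a4=0.054, a0=0.762; τ=−ln(0.2583)/0.762=1.776 → t=6.889; u2·a0=0.9025·0.762=0.688; a1=0.000 < 0.688 ≤ a1+a2=0.708 → R2 fires; C=12 M=0 R=1 S=11 P=1
Draw 11: a1=0.000, a2=0.354, a3=0.000, a4=0.054, a0=0.408; τ=−ln(0.1222)/0.408=5.152 → t=12.042 > T=10.97: stop.
At T=10.97: C=12 M=0 R=1 S=11 P=1; the largest is C.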